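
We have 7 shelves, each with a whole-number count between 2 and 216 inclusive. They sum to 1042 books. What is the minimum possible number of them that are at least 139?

1

If only k of them are at least 139, the other 7 − k are at most 138, so the total is at most k·216 + (7 − k)·138.
This must reach 1042, so k·216 + (7 − k)·138 ≥ 1042, giving k ≥ 1.
Exactly 1 works: 1 value at 216 and 6 at 138 total 1044; lower one of the high values by 2 (still ≥ 139) to hit 1042.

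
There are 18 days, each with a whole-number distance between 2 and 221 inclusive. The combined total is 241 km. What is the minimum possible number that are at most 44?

If only k of them are at most 44, the other 18 − k are at least 45, so the total is at least (18 − k)·45 + k·2.
This is ≤ 241, so (18 − k)·45 + 2k ≤ 241, which gives k ≥ 14.
Exactly 14 works: 14 values at 2 and 4 at 45 total 208; raise one of the low values by 33 (still ≤ 44) to hit 241.

14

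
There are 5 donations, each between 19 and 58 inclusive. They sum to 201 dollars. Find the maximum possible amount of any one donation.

To make one donation as large as possible, make the other 4 as small as possible.
The other 4 contribute at least 4 × 19 = 76, leaving at most 201 − 76 = 125.
But each donation is capped at 58, so the maximum is 58.
Achievable: one at 58 and the other 4 totalling 143, which fits since 4 × 19 ≤ 143 ≤ 4 × 58.

58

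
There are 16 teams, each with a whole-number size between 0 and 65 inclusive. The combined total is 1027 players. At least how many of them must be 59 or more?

15

Suppose at most 16 − j of them reach 59; then j values are ≤ 58 and the rest ≤ 65.
The total is then ≤ 58·j + 65·(16 − j) = 1040 − 7j. For this to be ≥ 1027 we need j ≤ 1, so at least 16 − 1 = 15 must reach 59.
Exactly 15 works: 15 values at 65 and 1 at 58 total 1033; lower one of the high values by 6 (still ≥ 59) to hit 1027.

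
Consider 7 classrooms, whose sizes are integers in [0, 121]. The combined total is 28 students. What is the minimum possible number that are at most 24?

Each value above 24 is at least 25, contributing at least 25 − 0 = 25 above the floor 0.
The sum exceeds the floor total 0 by 28, so at most ⌊28/25⌋ = 1 exceed 24, and at least 6 are ≤ 24.
Exactly 6 works: 6 values at 0 and 1 at 25 total 25; raise one of the low values by 3 (still ≤ 24) to hit 28.

6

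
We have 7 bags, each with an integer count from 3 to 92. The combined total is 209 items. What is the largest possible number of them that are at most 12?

Suppose k of them are at most 12. Those contribute at most 12 each and the rest at most 92 each.
So the total is at most 12k + 92(7 − k) = 644 − 80k. This must still be ≥ 209, so k ≤ 5.
k = 5 is achieved by 5 values at 12 and 2 at 92, total 244; lower one of the 92's by 35 (still > 12) to reach 209.

5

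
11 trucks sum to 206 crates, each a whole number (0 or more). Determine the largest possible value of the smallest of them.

If every one of the 11 were at least 19, the total would be at least 11 × 19 = 209 > 206.
Taking 3 copies of 18 and 8 copies of 19 gives exactly 206, so 18 is attained.

18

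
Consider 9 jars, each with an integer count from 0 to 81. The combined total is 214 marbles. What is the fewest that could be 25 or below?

1

Let j be the number exceeding 25. Then the total is ≥ 26·j + 0·(9 − j) = 0 + 26j.
So 26j ≤ 214 and j ≤ 8; hence at least 9 − 8 = 1 are ≤ 25.
Exactly 1 works: 1 value at 0 and 8 at 26 total 208; raise one of the low values by 6 (still ≤ 25) to hit 214.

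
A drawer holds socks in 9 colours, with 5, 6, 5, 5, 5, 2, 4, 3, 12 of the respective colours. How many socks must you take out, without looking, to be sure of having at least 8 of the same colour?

In the worst case you take as many as possible of each colour without reaching 8: 5 + 6 + 5 + 5 + 5 + 2 + 4 + 3 + 7 = 42.
The next one must give 8 of some colour, so 42 + 1 = 43.

43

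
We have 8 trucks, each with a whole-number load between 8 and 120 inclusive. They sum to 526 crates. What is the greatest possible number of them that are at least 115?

Suppose k of them are at least 115. Those contribute at least 115 each and the other 8 − k at least 8 each.
So the total is at least 115k + 8(8 − k) = 64 + 107k. This must be ≤ 526, giving k ≤ 4.
k = 4 is achieved by 4 values at 115 and 4 at 8, total 492; add 34 to one value (staying below 115) to reach 526.

4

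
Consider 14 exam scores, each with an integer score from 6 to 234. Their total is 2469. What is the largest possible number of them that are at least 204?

With k values at 204 or above and the rest at least 6, the sum is at least 84 + 198k.
Since the sum is 2469, we need 198k ≤ 2385, i.e. k ≤ 12.
k = 12 is achieved by 12 values at 204 and 2 at 6, total 2460; add 9 to one value (staying below 204) to reach 2469.

12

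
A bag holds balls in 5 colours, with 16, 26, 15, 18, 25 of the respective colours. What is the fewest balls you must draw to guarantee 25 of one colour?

98

In the worst case you take as many as possible of each colour without reaching 25: 16 + 24 + 15 + 18 + 24 = 97.
The next one must give 25 of some colour, so 97 + 1 = 98.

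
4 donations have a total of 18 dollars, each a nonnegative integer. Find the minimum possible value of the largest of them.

5

The average is 18/4 > 4, so not all 4 can be 4 or less; the largest is ≥ 5.
Taking 2 copies of 4 and 2 copies of 5 gives exactly 18, so 5 is attained.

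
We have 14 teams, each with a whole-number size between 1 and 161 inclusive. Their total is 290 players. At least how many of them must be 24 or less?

3

Each value above 24 is at least 25, contributing at least 25 − 1 = 24 above the floor 1.
The sum exceeds the floor total 14 by 276, so at most ⌊276/24⌋ = 11 exceed 24, and at least 3 are ≤ 24.
Exactly 3 works: 3 values at 1 and 11 at 25 total 278; raise one of the low values by 12 (still ≤ 24) to hit 290.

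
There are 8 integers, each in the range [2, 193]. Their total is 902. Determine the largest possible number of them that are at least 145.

Suppose k of them are at least 145. Those contribute at least 145 each and the other 8 − k at least 2 each.
So the total is at least 145k + 2(8 − k) = 16 + 143k. This must be ≤ 902, giving k ≤ 6.
k = 6 is achieved by 6 values at 145 and 2 at 2, total 874; add 28 to one value (staying below 145) to reach 902.

6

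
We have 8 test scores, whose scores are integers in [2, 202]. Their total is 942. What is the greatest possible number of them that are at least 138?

6

Suppose k of them are at least 138. Those contribute at least 138 each and the other 8 − k at least 2 each.
So the total is at least 138k + 2(8 − k) = 16 + 136k. This must be ≤ 942, giving k ≤ 6.
k = 6 is achieved by 6 values at 138 and 2 at 2, total 832; add 110 to one value (staying below 138) to reach 942.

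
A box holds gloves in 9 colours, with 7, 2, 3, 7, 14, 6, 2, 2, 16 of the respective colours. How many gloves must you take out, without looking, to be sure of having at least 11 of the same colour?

In the worst case you take as many as possible of each colour without reaching 11: 7 + 2 + 3 + 7 + 10 + 6 + 2 + 2 + 10 = 49.
The next one must give 11 of some colour, so 49 + 1 = 50.

50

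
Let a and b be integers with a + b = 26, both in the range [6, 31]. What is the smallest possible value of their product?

120

For a fixed sum, ab is smallest when a and b are as far apart as possible.
The extreme feasible split is a = 6, b = 20, giving ab = 120.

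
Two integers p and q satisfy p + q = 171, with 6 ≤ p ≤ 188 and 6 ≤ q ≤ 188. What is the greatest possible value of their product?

With p + q fixed, pq peaks when the two are closest together.
Taking p = 85 and q = 86 (both in [6, 188]) gives pq = 7310.

7310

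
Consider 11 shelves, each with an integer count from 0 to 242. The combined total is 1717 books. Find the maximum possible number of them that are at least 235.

7

Suppose k of them are at least 235. Those contribute at least 235 each and the other 11 − k at least 0 each.
So the total is at least 235k + 0(11 − k) = 0 + 235k. This must be ≤ 1717, giving k ≤ 7.
k = 7 is achieved by 7 values at 235 and 4 at 0, total 1645; add 72 to one value (staying below 235) to reach 1717.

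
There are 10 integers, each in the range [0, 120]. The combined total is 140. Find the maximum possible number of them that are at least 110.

1

Suppose k of them are at least 110. Those contribute at least 110 each and the other 10 − k at least 0 each.
So the total is at least 110k + 0(10 − k) = 0 + 110k. This must be ≤ 140, giving k ≤ 1.
k = 1 is achieved by 1 value at 110 and 9 at 0, total 110; add 30 to one value (staying below 110) to reach 140.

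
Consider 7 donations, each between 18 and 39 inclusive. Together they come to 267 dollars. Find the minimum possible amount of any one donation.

33

Minimizing one value means maximizing the remaining 6.
The other 6 contribute at most 6 × 39 = 234, leaving at least 267 − 234 = 33.
Since 33 ≥ 18, this is achievable: one at 33 and 6 at 39.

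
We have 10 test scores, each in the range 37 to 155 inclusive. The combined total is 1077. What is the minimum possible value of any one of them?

Minimizing one value means maximizing the remaining 9.
The other 9 can take up 9 × 155 = 1395 ≥ 1077 − 37, so one score can sit at its floor of 37.
Achievable: one at 37 and the other 9 totalling 1040, which fits since 9 × 37 ≤ 1040 ≤ 9 × 155.

37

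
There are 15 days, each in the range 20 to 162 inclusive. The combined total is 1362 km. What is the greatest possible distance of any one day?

162

Maximizing one value means minimizing the remaining 14.
The other 14 contribute at least 14 × 20 = 280, leaving at most 1362 − 280 = 1082.
But each day is capped at 162, so the maximum is 162.
Achievable: one at 162 and the other 14 totalling 1200, which fits since 14 × 20 ≤ 1200 ≤ 14 × 162.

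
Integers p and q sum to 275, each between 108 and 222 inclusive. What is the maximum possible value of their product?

With p + q fixed, pq peaks when the two are closest together.
Taking p = 137 and q = 138 (both in [108, 222]) gives pq = 18906.

18906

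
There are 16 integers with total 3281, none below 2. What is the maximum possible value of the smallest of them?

The 16 values sum to 3281, so their minimum is at most ⌊3281/16⌋ = 205.
Taking 15 copies of 205 and 1 copy of 206 gives exactly 3281, so 205 is attained.

205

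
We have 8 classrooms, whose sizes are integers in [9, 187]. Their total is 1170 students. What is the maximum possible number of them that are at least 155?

If k of the values are ≥ 155, the total is ≥ 155k + 9(8 − k).
Setting 155k + 9(8 − k) ≤ 1170 gives 146k ≤ 1098, so k ≤ 7.
k = 7 is achieved by 7 values at 155 and 1 at 9, total 1094; add 76 to one value (staying below 155) to reach 1170.

7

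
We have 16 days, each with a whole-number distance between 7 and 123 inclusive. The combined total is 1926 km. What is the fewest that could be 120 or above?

6

Suppose at most 16 − j of them reach 120; then j values are ≤ 119 and the rest ≤ 123.
The total is then ≤ 119·j + 123·(16 − j) = 1968 − 4j. For this to be ≥ 1926 we need j ≤ 10, so at least 16 − 10 = 6 must reach 120.
Exactly 6 works: 6 values at 123 and 10 at 119 total 1928; lower one of the high values by 2 (still ≥ 120) to hit 1926.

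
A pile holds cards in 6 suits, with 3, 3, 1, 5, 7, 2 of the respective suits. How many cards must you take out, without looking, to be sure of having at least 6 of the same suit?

In the worst case you take as many as possible of each suit without reaching 6: 3 + 3 + 1 + 5 + 5 + 2 = 19.
The next one must give 6 of some suit, so 19 + 1 = 20.

20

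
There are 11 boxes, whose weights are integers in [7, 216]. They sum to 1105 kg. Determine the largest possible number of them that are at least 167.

If k of the values are ≥ 167, the total is ≥ 167k + 7(11 − k).
Setting 167k + 7(11 − k) ≤ 1105 gives 160k ≤ 1028, so k ≤ 6.
k = 6 is achieved by 6 values at 167 and 5 at 7, total 1037; add 68 to one value (staying below 167) to reach 1105.

6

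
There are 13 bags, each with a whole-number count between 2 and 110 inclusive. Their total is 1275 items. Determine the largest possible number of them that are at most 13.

1

Suppose k of them are at most 13. Those contribute at most 13 each and the rest at most 110 each.
So the total is at most 13k + 110(13 − k) = 1430 − 97k. This must still be ≥ 1275, so k ≤ 1.
k = 1 is achieved by 1 value at 13 and 12 at 110, total 1333; lower one of the 110's by 58 (still > 13) to reach 1275.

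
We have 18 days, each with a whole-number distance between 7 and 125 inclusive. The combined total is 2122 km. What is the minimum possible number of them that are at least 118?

Each value short of 118 is at most 117, costing at least 125 − 117 = 8 against the maximum total of 2250.
We can afford to lose at most 2250 − 2122 = 128, so at most ⌊128/8⌋ = 16 fall short, and at least 2 are ≥ 118.
Exactly 2 works: 2 values at 125 and 16 at 117 total 2122.

2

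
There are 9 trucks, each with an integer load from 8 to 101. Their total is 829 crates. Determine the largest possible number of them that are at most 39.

1

Suppose k of them are at most 39. Those contribute at most 39 each and the rest at most 101 each.
So the total is at most 39k + 101(9 − k) = 909 − 62k. This must still be ≥ 829, so k ≤ 1.
k = 1 is achieved by 1 value at 39 and 8 at 101, total 847; lower one of the 101's by 18 (still > 39) to reach 829.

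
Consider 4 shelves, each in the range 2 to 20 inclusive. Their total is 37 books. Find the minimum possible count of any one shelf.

2

Minimizing one value means maximizing the remaining 3.
The other 3 can take up 3 × 20 = 60 ≥ 37 − 2, so one shelf can sit at its floor of 2.
Achievable: one at 2 and the other 3 totalling 35, which fits since 3 × 2 ≤ 35 ≤ 3 × 20.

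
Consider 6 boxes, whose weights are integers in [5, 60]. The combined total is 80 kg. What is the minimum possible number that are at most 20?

Each value above 20 is at least 21, contributing at least 21 − 5 = 16 above the floor 5.
The sum exceeds the floor total 30 by 50, so at most ⌊50/16⌋ = 3 exceed 20, and at least 3 are ≤ 20.
Exactly 3 works: 3 values at 5 and 3 at 21 total 78; raise one of the low values by 2 (still ≤ 20) to hit 80.

3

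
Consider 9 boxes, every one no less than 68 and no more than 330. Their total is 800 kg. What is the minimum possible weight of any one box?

To make one box as small as possible, make the other 8 as large as possible.
The other 8 can take up 8 × 330 = 2640 ≥ 800 − 68, so one box can sit at its floor of 68.
Achievable: one at 68 and the other 8 totalling 732, which fits since 8 × 68 ≤ 732 ≤ 8 × 330.

68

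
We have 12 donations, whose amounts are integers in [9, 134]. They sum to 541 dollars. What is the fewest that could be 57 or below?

4

Each value above 57 is at least 58, contributing at least 58 − 9 = 49 above the floor 9.
The sum exceeds the floor total 108 by 433, so at most ⌊433/49⌋ = 8 exceed 57, and at least 4 are ≤ 57.
Exactly 4 works: 4 values at 9 and 8 at 58 total 500; raise one of the low values by 41 (still ≤ 57) to hit 541.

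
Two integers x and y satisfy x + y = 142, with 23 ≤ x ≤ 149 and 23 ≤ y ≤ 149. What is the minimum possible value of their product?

2737

xy = x(142 − x) is concave in x, so over [23, 119] it is minimized at an endpoint.
At the endpoint x = 23, y = 142 − 23 = 119, so xy = 23 × 119 = 2737.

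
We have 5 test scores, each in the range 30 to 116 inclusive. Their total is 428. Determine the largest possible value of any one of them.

116

Maximizing one value means minimizing the remaining 4.
The other 4 contribute at least 4 × 30 = 120, leaving at most 428 − 120 = 308.
But each score is capped at 116, so the maximum is 116.
Achievable: one at 116 and the other 4 totalling 312, which fits since 4 × 30 ≤ 312 ≤ 4 × 116.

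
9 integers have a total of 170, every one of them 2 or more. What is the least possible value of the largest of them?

The average is 170/9 > 18, so not all 9 can be 18 or less; the largest is ≥ 19.
Taking 1 copy of 18 and 8 copies of 19 gives exactly 170, so 19 is attained.

19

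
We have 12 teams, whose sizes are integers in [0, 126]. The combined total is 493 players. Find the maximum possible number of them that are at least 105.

If k of the values are ≥ 105, the total is ≥ 105k + 0(12 − k).
Setting 105k + 0(12 − k) ≤ 493 gives 105k ≤ 493, so k ≤ 4.
k = 4 is achieved by 4 values at 105 and 8 at 0, total 420; add 73 to one value (staying below 105) to reach 493.

4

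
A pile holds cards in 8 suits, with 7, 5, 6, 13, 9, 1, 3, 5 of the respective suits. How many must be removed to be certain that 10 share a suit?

In the worst case you take as many as possible of each suit without reaching 10: 7 + 5 + 6 + 9 + 9 + 1 + 3 + 5 = 45.
The next one must give 10 of some suit, so 45 + 1 = 46.

46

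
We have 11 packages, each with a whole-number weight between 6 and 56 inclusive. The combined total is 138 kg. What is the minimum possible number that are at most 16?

5

Each value above 16 is at least 17, contributing at least 17 − 6 = 11 above the floor 6.
The sum exceeds the floor total 66 by 72, so at most ⌊72/11⌋ = 6 exceed 16, and at least 5 are ≤ 16.
Exactly 5 works: 5 values at 6 and 6 at 17 total 132; raise one of the low values by 6 (still ≤ 16) to hit 138.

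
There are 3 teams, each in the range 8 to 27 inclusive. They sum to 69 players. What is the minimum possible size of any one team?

15

Minimizing one value means maximizing the remaining 2.
The other 2 contribute at most 2 × 27 = 54, leaving at least 69 − 54 = 15.
Since 15 ≥ 8, this is achievable: one at 15 and 2 at 27.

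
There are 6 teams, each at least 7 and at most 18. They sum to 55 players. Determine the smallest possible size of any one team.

7

To make one team as small as possible, make the other 5 as large as possible.
The other 5 can take up 5 × 18 = 90 ≥ 55 − 7, so one team can sit at its floor of 7.
Achievable: one at 7 and the other 5 totalling 48, which fits since 5 × 7 ≤ 48 ≤ 5 × 18.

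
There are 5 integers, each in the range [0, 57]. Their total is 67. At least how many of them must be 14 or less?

Let j be the number exceeding 14. Then the total is ≥ 15·j + 0·(5 − j) = 0 + 15j.
So 15j ≤ 67 and j ≤ 4; hence at least 5 − 4 = 1 are ≤ 14.
Exactly 1 works: 1 value at 0 and 4 at 15 total 60; raise one of the low values by 7 (still ≤ 14) to hit 67.

1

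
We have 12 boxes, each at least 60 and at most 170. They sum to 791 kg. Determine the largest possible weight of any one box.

131

To make one box as large as possible, make the other 11 as small as possible.
The other 11 contribute at least 11 × 60 = 660, leaving at most 791 − 660 = 131.
Since 131 ≤ 170, this is achievable: one at 131 and 11 at 60.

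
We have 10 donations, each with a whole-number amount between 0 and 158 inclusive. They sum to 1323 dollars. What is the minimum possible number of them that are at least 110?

Each value short of 110 is at most 109, costing at least 158 − 109 = 49 against the maximum total of 1580.
We can afford to lose at most 1580 − 1323 = 257, so at most ⌊257/49⌋ = 5 fall short, and at least 5 are ≥ 110.
Exactly 5 works: 5 values at 158 and 5 at 109 total 1335; lower one of the high values by 12 (still ≥ 110) to hit 1323.

5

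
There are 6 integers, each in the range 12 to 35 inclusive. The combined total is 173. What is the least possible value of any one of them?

12

To make one integer as small as possible, make the other 5 as large as possible.
The other 5 can take up 5 × 35 = 175 ≥ 173 − 12, so one integer can sit at its floor of 12.
Achievable: one at 12 and the other 5 totalling 161, which fits since 5 × 12 ≤ 161 ≤ 5 × 35.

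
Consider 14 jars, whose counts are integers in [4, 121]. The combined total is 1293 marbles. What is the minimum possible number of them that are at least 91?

If only k of them are at least 91, the other 14 − k are at most 90, so the total is at most k·121 + (14 − k)·90.
This must reach 1293, so k·121 + (14 − k)·90 ≥ 1293, giving k ≥ 2.
Exactly 2 works: 2 values at 121 and 12 at 90 total 1322; lower one of the high values by 29 (still ≥ 91) to hit 1293.

2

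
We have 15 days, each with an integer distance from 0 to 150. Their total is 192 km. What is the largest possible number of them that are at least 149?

If k of the values are ≥ 149, the total is ≥ 149k + 0(15 − k).
Setting 149k + 0(15 − k) ≤ 192 gives 149k ≤ 192, so k ≤ 1.
k = 1 is achieved by 1 value at 149 and 14 at 0, total 149; add 43 to one value (staying below 149) to reach 192.

1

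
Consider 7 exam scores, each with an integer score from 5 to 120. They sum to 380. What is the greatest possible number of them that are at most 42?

5

Each value at 42 or below falls at least 120 − 42 = 78 short of the ceiling 120.
The ceiling total is 7 × 120 = 840, and we need 380, so at most ⌊(840 − 380)/78⌋ = 5 can be that low.
k = 5 is achieved by 5 values at 42 and 2 at 120, total 450; lower one of the 120's by 70 (still > 42) to reach 380.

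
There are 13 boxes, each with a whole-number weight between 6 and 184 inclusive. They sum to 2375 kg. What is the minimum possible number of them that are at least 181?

Each value short of 181 is at most 180, costing at least 184 − 180 = 4 against the maximum total of 2392.
We can afford to lose at most 2392 − 2375 = 17, so at most ⌊17/4⌋ = 4 fall short, and at least 9 are ≥ 181.
Exactly 9 works: 9 values at 184 and 4 at 180 total 2376; lower one of the high values by 1 (still ≥ 181) to hit 2375.

9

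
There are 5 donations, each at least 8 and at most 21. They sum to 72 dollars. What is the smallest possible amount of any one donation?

8

Minimizing one value means maximizing the remaining 4.
The other 4 can take up 4 × 21 = 84 ≥ 72 − 8, so one donation can sit at its floor of 8.
Achievable: one at 8 and the other 4 totalling 64, which fits since 4 × 8 ≤ 64 ≤ 4 × 21.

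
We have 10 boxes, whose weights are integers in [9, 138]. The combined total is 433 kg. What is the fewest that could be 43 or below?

Let j be the number exceeding 43. Then the total is ≥ 44·j + 9·(10 − j) = 90 + 35j.
So 35j ≤ 343 and j ≤ 9; hence at least 10 − 9 = 1 are ≤ 43.
Exactly 1 works: 1 value at 9 and 9 at 44 total 405; raise one of the low values by 28 (still ≤ 43) to hit 433.

1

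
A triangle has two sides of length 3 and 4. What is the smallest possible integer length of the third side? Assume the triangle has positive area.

The third side must exceed |3 − 4| = 1.
The smallest integer above 1 is 2.

2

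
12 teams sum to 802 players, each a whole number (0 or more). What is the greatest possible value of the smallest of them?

66

If every one of the 12 were at least 67, the total would be at least 12 × 67 = 804 > 802.
Equality holds with 2 values of 66 and 10 values of 67.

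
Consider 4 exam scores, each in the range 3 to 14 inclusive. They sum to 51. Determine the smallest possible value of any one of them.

Minimizing one value means maximizing the remaining 3.
The other 3 contribute at most 3 × 14 = 42, leaving at least 51 − 42 = 9.
Since 9 ≥ 3, this is achievable: one at 9 and 3 at 14.

9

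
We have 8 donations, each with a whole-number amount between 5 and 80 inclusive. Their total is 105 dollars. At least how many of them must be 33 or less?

6

Let j be the number exceeding 33. Then the total is ≥ 34·j + 5·(8 − j) = 40 + 29j.
So 29j ≤ 65 and j ≤ 2; hence at least 8 − 2 = 6 are ≤ 33.
Exactly 6 works: 6 values at 5 and 2 at 34 total 98; raise one of the low values by 7 (still ≤ 33) to hit 105.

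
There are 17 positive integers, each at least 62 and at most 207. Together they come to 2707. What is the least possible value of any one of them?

62

To make one integer as small as possible, make the other 16 as large as possible.
The other 16 can take up 16 × 207 = 3312 ≥ 2707 − 62, so one integer can sit at its floor of 62.
Achievable: one at 62 and the other 16 totalling 2645, which fits since 16 × 62 ≤ 2645 ≤ 16 × 207.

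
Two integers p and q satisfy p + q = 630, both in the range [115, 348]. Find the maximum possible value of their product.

99225

With p + q fixed, pq peaks when the two are closest together.
Taking p = 315 and q = 315 (both in [115, 348]) gives pq = 99225.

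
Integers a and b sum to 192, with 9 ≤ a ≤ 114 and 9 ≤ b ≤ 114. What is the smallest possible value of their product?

8892

For a fixed sum, ab is smallest when a and b are as far apart as possible.
At the endpoint a = 78, b = 192 − 78 = 114, so ab = 78 × 114 = 8892.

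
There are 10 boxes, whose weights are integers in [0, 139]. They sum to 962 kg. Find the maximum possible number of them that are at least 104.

9

With k values at 104 or above and the rest at least 0, the sum is at least 0 + 104k.
Since the sum is 962, we need 104k ≤ 962, i.e. k ≤ 9.
k = 9 is achieved by 9 values at 104 and 1 at 0, total 936; add 26 to one value (staying below 104) to reach 962.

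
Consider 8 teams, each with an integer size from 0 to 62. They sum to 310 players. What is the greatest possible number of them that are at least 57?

Suppose k of them are at least 57. Those contribute at least 57 each and the other 8 − k at least 0 each.
So the total is at least 57k + 0(8 − k) = 0 + 57k. This must be ≤ 310, giving k ≤ 5.
k = 5 is achieved by 5 values at 57 and 3 at 0, total 285; add 25 to one value (staying below 57) to reach 310.

5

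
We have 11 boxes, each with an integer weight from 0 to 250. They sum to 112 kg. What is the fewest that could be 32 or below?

8

Let j be the number exceeding 32. Then the total is ≥ 33·j + 0·(11 − j) = 0 + 33j.
So 33j ≤ 112 and j ≤ 3; hence at least 11 − 3 = 8 are ≤ 32.
Exactly 8 works: 8 values at 0 and 3 at 33 total 99; raise one of the low values by 13 (still ≤ 32) to hit 112.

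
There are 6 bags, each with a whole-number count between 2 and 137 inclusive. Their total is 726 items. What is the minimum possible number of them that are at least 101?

4

If only k of them are at least 101, the other 6 − k are at most 100, so the total is at most k·137 + (6 − k)·100.
This must reach 726, so k·137 + (6 − k)·100 ≥ 726, giving k ≥ 4.
Exactly 4 works: 4 values at 137 and 2 at 100 total 748; lower one of the high values by 22 (still ≥ 101) to hit 726.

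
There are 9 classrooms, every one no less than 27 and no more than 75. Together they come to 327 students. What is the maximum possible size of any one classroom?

75

To make one classroom as large as possible, make the other 8 as small as possible.
The other 8 contribute at least 8 × 27 = 216, leaving at most 327 − 216 = 111.
But each classroom is capped at 75, so the maximum is 75.
Achievable: one at 75 and the other 8 totalling 252, which fits since 8 × 27 ≤ 252 ≤ 8 × 75.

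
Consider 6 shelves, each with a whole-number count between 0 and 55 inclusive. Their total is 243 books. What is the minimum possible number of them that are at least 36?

2

Suppose at most 6 − j of them reach 36; then j values are ≤ 35 and the rest ≤ 55.
The total is then ≤ 35·j + 55·(6 − j) = 330 − 20j. For this to be ≥ 243 we need j ≤ 4, so at least 6 − 4 = 2 must reach 36.
Exactly 2 works: 2 values at 55 and 4 at 35 total 250; lower one of the high values by 7 (still ≥ 36) to hit 243.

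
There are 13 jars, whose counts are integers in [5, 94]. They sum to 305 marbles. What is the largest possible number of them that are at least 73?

3

Suppose k of them are at least 73. Those contribute at least 73 each and the other 13 − k at least 5 each.
So the total is at least 73k + 5(13 − k) = 65 + 68k. This must be ≤ 305, giving k ≤ 3.
k = 3 is achieved by 3 values at 73 and 10 at 5, total 269; add 36 to one value (staying below 73) to reach 305.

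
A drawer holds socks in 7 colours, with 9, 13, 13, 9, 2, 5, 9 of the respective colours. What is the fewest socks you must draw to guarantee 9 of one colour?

48

In the worst case you take as many as possible of each colour without reaching 9: 8 + 8 + 8 + 8 + 2 + 5 + 8 = 47.
The next one must give 9 of some colour, so 47 + 1 = 48.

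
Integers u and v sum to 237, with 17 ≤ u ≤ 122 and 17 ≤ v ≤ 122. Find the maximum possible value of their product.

14042

With u + v fixed, uv peaks when the two are closest together.
Taking u = 118 and v = 119 (both in [17, 122]) gives uv = 14042.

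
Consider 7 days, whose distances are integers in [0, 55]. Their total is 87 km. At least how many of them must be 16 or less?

2

Let j be the number exceeding 16. Then the total is ≥ 17·j + 0·(7 − j) = 0 + 17j.
So 17j ≤ 87 and j ≤ 5; hence at least 7 − 5 = 2 are ≤ 16.
Exactly 2 works: 2 values at 0 and 5 at 17 total 85; raise one of the low values by 2 (still ≤ 16) to hit 87.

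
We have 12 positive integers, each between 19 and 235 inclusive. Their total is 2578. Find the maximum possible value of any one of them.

235

To make one integer as large as possible, make the other 11 as small as possible.
The other 11 contribute at least 11 × 19 = 209, leaving at most 2578 − 209 = 2369.
But each integer is capped at 235, so the maximum is 235.
Achievable: one at 235 and the other 11 totalling 2343, which fits since 11 × 19 ≤ 2343 ≤ 11 × 235.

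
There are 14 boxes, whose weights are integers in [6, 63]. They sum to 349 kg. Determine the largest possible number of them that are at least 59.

If k of the values are ≥ 59, the total is ≥ 59k + 6(14 − k).
Setting 59k + 6(14 − k) ≤ 349 gives 53k ≤ 265, so k ≤ 5.
k = 5 is achieved by 5 values at 59 and 9 at 6, total 349.

5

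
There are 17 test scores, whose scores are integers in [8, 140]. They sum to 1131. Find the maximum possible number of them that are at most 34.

Each value at 34 or below falls at least 140 − 34 = 106 short of the ceiling 140.
The ceiling total is 17 × 140 = 2380, and we need 1131, so at most ⌊(2380 − 1131)/106⌋ = 11 can be that low.
k = 11 is achieved by 11 values at 34 and 6 at 140, total 1214; lower one of the 140's by 83 (still > 34) to reach 1131.

11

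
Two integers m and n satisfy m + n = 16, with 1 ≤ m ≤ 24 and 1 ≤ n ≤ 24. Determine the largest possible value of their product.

64

With m + n fixed, mn peaks when the two are closest together.
Taking m = 8 and n = 8 (both in [1, 24]) gives mn = 64.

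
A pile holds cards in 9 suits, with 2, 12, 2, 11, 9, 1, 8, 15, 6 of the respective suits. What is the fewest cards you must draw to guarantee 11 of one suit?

In the worst case you take as many as possible of each suit without reaching 11: 2 + 10 + 2 + 10 + 9 + 1 + 8 + 10 + 6 = 58.
The next one must give 11 of some suit, so 58 + 1 = 59.

59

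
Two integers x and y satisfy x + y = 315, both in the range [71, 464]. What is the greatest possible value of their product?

For a fixed sum, the product xy is largest when x and y are as close as possible.
Taking x = 157 and y = 158 (both in [71, 464]) gives xy = 24806.

24806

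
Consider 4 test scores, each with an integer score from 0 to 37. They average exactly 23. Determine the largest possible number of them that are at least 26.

The total is 4 × 23 = 92.
With k values at 26 or above and the rest at least 0, the sum is at least 0 + 26k.
Since the sum is 92, we need 26k ≤ 92, i.e. k ≤ 3.
k = 3 is achieved by 3 values at 26 and 1 at 0, total 78; add 14 to one value (staying below 26) to reach 92.

3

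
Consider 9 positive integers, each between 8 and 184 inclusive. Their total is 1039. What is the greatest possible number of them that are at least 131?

With k values at 131 or above and the rest at least 8, the sum is at least 72 + 123k.
Since the sum is 1039, we need 123k ≤ 967, i.e. k ≤ 7.
k = 7 is achieved by 7 values at 131 and 2 at 8, total 933; add 106 to one value (staying below 131) to reach 1039.

7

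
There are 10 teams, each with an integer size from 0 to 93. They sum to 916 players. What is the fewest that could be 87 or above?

8

If only k of them are at least 87, the other 10 − k are at most 86, so the total is at most k·93 + (10 − k)·86.
This must reach 916, so k·93 + (10 − k)·86 ≥ 916, giving k ≥ 8.
Exactly 8 works: 8 values at 93 and 2 at 86 total 916.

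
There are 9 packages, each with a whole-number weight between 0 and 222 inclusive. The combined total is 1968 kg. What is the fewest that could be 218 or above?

If only k of them are at least 218, the other 9 − k are at most 217, so the total is at most k·222 + (9 − k)·217.
This must reach 1968, so k·222 + (9 − k)·217 ≥ 1968, giving k ≥ 3.
Exactly 3 works: 3 values at 222 and 6 at 217 total 1968.

3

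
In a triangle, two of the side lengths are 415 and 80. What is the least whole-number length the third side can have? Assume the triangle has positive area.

336

The third side must exceed |415 − 80| = 335.
The smallest integer above 335 is 336.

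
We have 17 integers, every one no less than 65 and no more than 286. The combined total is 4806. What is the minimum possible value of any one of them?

230

Minimizing one value means maximizing the remaining 16.
The other 16 contribute at most 16 × 286 = 4576, leaving at least 4806 − 4576 = 230.
Since 230 ≥ 65, this is achievable: one at 230 and 16 at 286.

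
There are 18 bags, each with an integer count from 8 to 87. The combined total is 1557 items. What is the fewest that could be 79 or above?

Suppose at most 18 − j of them reach 79; then j values are ≤ 78 and the rest ≤ 87.
The total is then ≤ 78·j + 87·(18 − j) = 1566 − 9j. For this to be ≥ 1557 we need j ≤ 1, so at least 18 − 1 = 17 must reach 79.
Exactly 17 works: 17 values at 87 and 1 at 78 total 1557.

17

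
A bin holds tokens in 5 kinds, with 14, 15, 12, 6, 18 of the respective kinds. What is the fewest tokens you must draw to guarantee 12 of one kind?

51

In the worst case you take as many as possible of each kind without reaching 12: 11 + 11 + 11 + 6 + 11 = 50.
The next one must give 12 of some kind, so 50 + 1 = 51.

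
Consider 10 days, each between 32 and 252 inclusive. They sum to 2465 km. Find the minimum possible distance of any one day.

197

To make one day as small as possible, make the other 9 as large as possible.
The other 9 contribute at most 9 × 252 = 2268, leaving at least 2465 − 2268 = 197.
Since 197 ≥ 32, this is achievable: one at 197 and 9 at 252.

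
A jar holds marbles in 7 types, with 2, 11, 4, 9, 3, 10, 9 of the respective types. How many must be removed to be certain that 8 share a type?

38

In the worst case you take as many as possible of each type without reaching 8: 2 + 7 + 4 + 7 + 3 + 7 + 7 = 37.
The next one must give 8 of some type, so 37 + 1 = 38.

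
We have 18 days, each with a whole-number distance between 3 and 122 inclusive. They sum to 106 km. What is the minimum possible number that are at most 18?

Let j be the number exceeding 18. Then the total is ≥ 19·j + 3·(18 − j) = 54 + 16j.
So 16j ≤ 52 and j ≤ 3; hence at least 18 − 3 = 15 are ≤ 18.
Exactly 15 works: 15 values at 3 and 3 at 19 total 102; raise one of the low values by 4 (still ≤ 18) to hit 106.

15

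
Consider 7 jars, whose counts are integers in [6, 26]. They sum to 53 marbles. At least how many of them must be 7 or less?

Let j be the number exceeding 7. Then the total is ≥ 8·j + 6·(7 − j) = 42 + 2j.
So 2j ≤ 11 and j ≤ 5; hence at least 7 − 5 = 2 are ≤ 7.
Exactly 2 works: 2 values at 6 and 5 at 8 total 52; raise one of the low values by 1 (still ≤ 7) to hit 53.

2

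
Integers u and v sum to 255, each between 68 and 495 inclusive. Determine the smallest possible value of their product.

Since u + v is fixed, pushing one of them to its bound minimizes the product.
The extreme feasible split is u = 68, v = 187, giving uv = 12716.

12716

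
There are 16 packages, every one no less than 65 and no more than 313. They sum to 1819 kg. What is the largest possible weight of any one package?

Maximizing one value means minimizing the remaining 15.
The other 15 contribute at least 15 × 65 = 975, leaving at most 1819 − 975 = 844.
But each package is capped at 313, so the maximum is 313.
Achievable: one at 313 and the other 15 totalling 1506, which fits since 15 × 65 ≤ 1506 ≤ 15 × 313.

313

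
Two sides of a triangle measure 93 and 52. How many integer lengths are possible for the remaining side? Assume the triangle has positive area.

103

The triangle inequality gives |93 − 52| < c < 93 + 52, i.e. 41 < c < 145.
So c can be any integer from 42 to 144: 103 values.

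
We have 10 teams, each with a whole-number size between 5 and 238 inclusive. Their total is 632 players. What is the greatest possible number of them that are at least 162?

With k values at 162 or above and the rest at least 5, the sum is at least 50 + 157k.
Since the sum is 632, we need 157k ≤ 582, i.e. k ≤ 3.
k = 3 is achieved by 3 values at 162 and 7 at 5, total 521; add 111 to one value (staying below 162) to reach 632.

3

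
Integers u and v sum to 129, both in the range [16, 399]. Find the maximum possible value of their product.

4160

With u + v fixed, uv peaks when the two are closest together.
Taking u = 64 and v = 65 (both in [16, 399]) gives uv = 4160.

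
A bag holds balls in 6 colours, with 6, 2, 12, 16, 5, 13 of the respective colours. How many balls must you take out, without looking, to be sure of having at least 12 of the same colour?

In the worst case you take as many as possible of each colour without reaching 12: 6 + 2 + 11 + 11 + 5 + 11 = 46.
The next one must give 12 of some colour, so 46 + 1 = 47.

47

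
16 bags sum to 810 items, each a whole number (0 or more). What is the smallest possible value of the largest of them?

The average is 810/16 > 50, so not all 16 can be 50 or less; the largest is ≥ 51.
Equality holds with 10 values of 51 and 6 values of 50.

51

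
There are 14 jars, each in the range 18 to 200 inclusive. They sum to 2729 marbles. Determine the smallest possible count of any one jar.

129

Minimizing one value means maximizing the remaining 13.
The other 13 contribute at most 13 × 200 = 2600, leaving at least 2729 − 2600 = 129.
Since 129 ≥ 18, this is achievable: one at 129 and 13 at 200.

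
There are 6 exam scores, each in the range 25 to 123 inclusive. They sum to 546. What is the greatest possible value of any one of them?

To make one score as large as possible, make the other 5 as small as possible.
The other 5 contribute at least 5 × 25 = 125, leaving at most 546 − 125 = 421.
But each score is capped at 123, so the maximum is 123.
Achievable: one at 123 and the other 5 totalling 423, which fits since 5 × 25 ≤ 423 ≤ 5 × 123.

123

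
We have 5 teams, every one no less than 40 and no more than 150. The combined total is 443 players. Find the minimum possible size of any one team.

40

To make one team as small as possible, make the other 4 as large as possible.
The other 4 can take up 4 × 150 = 600 ≥ 443 − 40, so one team can sit at its floor of 40.
Achievable: one at 40 and the other 4 totalling 403, which fits since 4 × 40 ≤ 403 ≤ 4 × 150.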